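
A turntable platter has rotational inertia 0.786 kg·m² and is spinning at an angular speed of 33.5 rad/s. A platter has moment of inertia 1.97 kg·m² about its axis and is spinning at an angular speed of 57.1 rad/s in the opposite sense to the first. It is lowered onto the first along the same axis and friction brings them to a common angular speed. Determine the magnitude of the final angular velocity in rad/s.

No external torque acts about the common axis, so total angular momentum is conserved.
Taking A's sense as positive: L = (0.7860)(33.5) − (1.970)(57.1) = -86.16 kg·m²·rad/s.
Combined I = 0.7860 + 1.970 = 2.756 kg·m².
ω_f = L / I = -86.16 / 2.756 = -31.26 rad/s.

|ω_f| ≈ 31.3 rad/s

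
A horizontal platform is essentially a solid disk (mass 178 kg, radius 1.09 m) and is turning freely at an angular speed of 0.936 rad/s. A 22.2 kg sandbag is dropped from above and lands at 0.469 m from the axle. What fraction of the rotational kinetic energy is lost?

No external torque acts about the axle; L_before = L_after.
I_p = ½(178)(1.09)² = 105.7 kg·m².
Added inertia Σmr² = (22.2)(0.469)² = 4.883 kg·m²; I_f = 105.7 + 4.883 = 110.6 kg·m².
ω_f = I_p ω_i / I_f = (105.7)(0.936) / 110.6 = 0.8947 rad/s.
KE_i = ½(105.7)(0.9360 rad/s)² = 46.32 J; KE_f = ½(110.6)(0.8947)² = 44.27 J.
Fraction lost = 0.04414.

fraction ≈ 0.0441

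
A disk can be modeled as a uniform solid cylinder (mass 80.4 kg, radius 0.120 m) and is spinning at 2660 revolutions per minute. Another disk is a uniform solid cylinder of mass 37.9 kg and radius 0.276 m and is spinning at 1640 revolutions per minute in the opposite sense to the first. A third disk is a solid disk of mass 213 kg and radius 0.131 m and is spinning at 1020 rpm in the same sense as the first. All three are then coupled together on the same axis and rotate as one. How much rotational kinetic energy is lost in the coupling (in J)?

No external torque acts about the common axis, so total angular momentum is conserved.
Moments of inertia: I_A = ½(80.4)(0.120)² = 0.5789 kg·m²; I_B = ½(37.9)(0.276)² = 1.444 kg·m²; I_C = ½(213)(0.131)² = 1.828 kg·m².
Taking A's sense as positive: L = (0.5789)(2660) − (1.444)(1640) + (1.828)(1020) = 1037 kg·m²·rpm.
Combined I = 0.5789 + 1.444 + 1.828 = 3.850 kg·m².
ω_f = L / I = 1037 / 3.850 = 269.2 rpm.
KE_i = ½ΣIω² = 54170 J; KE_f = ½(3.850)(28.20)² = 1530 J.

ΔKE lost ≈ 52600 J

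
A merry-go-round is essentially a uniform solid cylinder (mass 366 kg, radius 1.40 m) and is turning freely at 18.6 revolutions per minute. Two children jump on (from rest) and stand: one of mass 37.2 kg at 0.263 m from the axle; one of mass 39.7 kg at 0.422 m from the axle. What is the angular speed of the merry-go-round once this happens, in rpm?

No external torque acts about the axle; L_before = L_after.
I_p = ½(366)(1.40)² = 358.7 kg·m².
Added inertia Σmr² = (37.2)(0.263)² + (39.7)(0.422)² = 9.643 kg·m²; I_f = 358.7 + 9.643 = 368.3 kg·m².
ω_f = I_p ω_i / I_f = (358.7)(18.6) / 368.3 = 18.11 rpm.

ω_f ≈ 18.1 rpm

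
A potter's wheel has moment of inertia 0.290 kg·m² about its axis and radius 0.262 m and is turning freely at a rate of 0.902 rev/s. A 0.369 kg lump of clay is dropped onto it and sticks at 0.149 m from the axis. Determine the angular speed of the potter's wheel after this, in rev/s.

ω_f ≈ 0.877 rev/s

The added mass arrives with no angular momentum about the axis, and any external torque about the axis is negligible, so the system's angular momentum is conserved.
Added inertia Σmr² = (0.369)(0.149)² = 0.008192 kg·m²; I_f = 0.2900 + 0.008192 = 0.2982 kg·m².
ω_f = I_p ω_i / I_f = (0.2900)(0.902) / 0.2982 = 0.8772 rev/s.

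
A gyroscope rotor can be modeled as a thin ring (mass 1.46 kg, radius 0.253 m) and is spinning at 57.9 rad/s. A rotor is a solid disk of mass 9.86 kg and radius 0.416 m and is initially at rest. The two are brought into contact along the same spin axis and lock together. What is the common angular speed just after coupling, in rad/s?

|ω_f| ≈ 5.72 rad/s

The coupling torques are internal; angular momentum about the shared axis is conserved.
Moments of inertia: I_A = (1.46)(0.253)² = 0.09345 kg·m²; I_B = ½(9.86)(0.416)² = 0.8532 kg·m².
Taking A's sense as positive: L = (0.09345)(57.9) = 5.411 kg·m²·rad/s.
Combined I = 0.09345 + 0.8532 = 0.9466 kg·m².
ω_f = L / I = 5.411 / 0.9466 = 5.716 rad/s.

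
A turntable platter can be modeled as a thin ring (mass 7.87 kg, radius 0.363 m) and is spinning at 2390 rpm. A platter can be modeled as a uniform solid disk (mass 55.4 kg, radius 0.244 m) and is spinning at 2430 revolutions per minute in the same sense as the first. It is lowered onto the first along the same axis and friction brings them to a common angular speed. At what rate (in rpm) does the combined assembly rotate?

|ω_f| ≈ 2410 rpm

The coupling torques are internal; angular momentum about the shared axis is conserved.
Moments of inertia: I_A = (7.87)(0.363)² = 1.037 kg·m²; I_B = ½(55.4)(0.244)² = 1.649 kg·m².
Taking A's sense as positive: L = (1.037)(2390) + (1.649)(2430) = 6486 kg·m²·rpm.
Combined I = 1.037 + 1.649 = 2.686 kg·m².
ω_f = L / I = 6486 / 2.686 = 2415 rpm.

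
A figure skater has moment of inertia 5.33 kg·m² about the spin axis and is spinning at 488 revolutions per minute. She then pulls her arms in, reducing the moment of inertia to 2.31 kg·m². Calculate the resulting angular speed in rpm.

ω₂ ≈ 1130 rpm

Angular momentum about the spin axis is conserved since the torque about it is zero.
ω₂ = I₁ω₁ / I₂ = (5.330)(488 rpm) / (2.310) = 1126 rpm.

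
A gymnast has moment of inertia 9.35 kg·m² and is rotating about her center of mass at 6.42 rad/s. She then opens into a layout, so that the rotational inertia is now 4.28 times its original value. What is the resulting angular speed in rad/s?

No external torque acts about the spin axis, so angular momentum is conserved.
I₂ = 4.28 × 9.35 = 40.02 kg·m².
ω₂ = I₁ω₁ / I₂ = (9.350)(6.42 rad/s) / (40.02) = 1.500 rad/s.

ω₂ ≈ 1.50 rad/s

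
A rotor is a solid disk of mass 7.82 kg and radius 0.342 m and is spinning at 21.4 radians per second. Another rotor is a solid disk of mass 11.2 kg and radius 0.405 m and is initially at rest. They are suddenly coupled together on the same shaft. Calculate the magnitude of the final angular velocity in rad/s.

|ω_f| ≈ 7.11 rad/s

No external torque acts about the common axis, so total angular momentum is conserved.
Moments of inertia: I_A = ½(7.82)(0.342)² = 0.4573 kg·m²; I_B = ½(11.2)(0.405)² = 0.9185 kg·m².
Taking A's sense as positive: L = (0.4573)(21.4) = 9.787 kg·m²·rad/s.
Combined I = 0.4573 + 0.9185 = 1.376 kg·m².
ω_f = L / I = 9.787 / 1.376 = 7.113 rad/s.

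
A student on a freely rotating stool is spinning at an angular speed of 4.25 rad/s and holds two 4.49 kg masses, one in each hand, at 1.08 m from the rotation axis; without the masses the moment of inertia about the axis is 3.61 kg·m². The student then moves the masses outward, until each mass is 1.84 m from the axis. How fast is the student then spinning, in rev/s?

ω₂ ≈ 0.280 rev/s

No external torque acts about the spin axis, so angular momentum is conserved.
I₁ = 3.61 + 2(4.49)(1.08)² = 14.08 kg·m²; I₂ = 3.61 + 2(4.49)(1.84)² = 34.01 kg·m².
ω₂ = I₁ω₁ / I₂ = (14.08)(4.25 rad/s) / (34.01) = 1.760 rad/s = 0.2801 rev/s.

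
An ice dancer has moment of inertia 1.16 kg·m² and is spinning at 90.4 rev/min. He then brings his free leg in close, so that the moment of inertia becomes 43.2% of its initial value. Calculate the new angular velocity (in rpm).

ω₂ ≈ 209 rpm

No external torque acts about the spin axis, so angular momentum is conserved.
I₂ = 0.432 × 1.16 = 0.5011 kg·m².
ω₂ = I₁ω₁ / I₂ = (1.160)(90.4 rpm) / (0.5011) = 209.3 rpm.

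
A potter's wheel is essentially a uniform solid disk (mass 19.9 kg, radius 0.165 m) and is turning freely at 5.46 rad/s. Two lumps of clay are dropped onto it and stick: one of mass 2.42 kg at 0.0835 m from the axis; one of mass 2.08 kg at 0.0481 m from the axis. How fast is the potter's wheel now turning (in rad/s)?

ω_f ≈ 5.06 rad/s

The added mass arrives with no angular momentum about the axis, and any external torque about the axis is negligible, so the system's angular momentum is conserved.
I_p = ½(19.9)(0.165)² = 0.2709 kg·m².
Added inertia Σmr² = (2.42)(0.0835)² + (2.08)(0.0481)² = 0.02169 kg·m²; I_f = 0.2709 + 0.02169 = 0.2926 kg·m².
ω_f = I_p ω_i / I_f = (0.2709)(5.46) / 0.2926 = 5.055 rad/s.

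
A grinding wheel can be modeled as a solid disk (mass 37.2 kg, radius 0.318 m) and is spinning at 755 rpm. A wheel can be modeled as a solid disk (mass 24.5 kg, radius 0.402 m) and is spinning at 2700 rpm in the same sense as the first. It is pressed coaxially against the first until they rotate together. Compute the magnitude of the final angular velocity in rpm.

|ω_f| ≈ 1750 rpm

The coupling torques are internal; angular momentum about the shared axis is conserved.
Moments of inertia: I_A = ½(37.2)(0.318)² = 1.881 kg·m²; I_B = ½(24.5)(0.402)² = 1.980 kg·m².
Taking A's sense as positive: L = (1.881)(755) + (1.980)(2700) = 6765 kg·m²·rpm.
Combined I = 1.881 + 1.980 = 3.861 kg·m².
ω_f = L / I = 6765 / 3.861 = 1752 rpm.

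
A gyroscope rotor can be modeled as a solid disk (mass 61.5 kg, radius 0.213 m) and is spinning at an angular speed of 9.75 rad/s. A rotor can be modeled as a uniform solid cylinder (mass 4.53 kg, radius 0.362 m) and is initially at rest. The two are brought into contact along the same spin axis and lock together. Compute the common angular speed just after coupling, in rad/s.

No external torque acts about the common axis, so total angular momentum is conserved.
Moments of inertia: I_A = ½(61.5)(0.213)² = 1.395 kg·m²; I_B = ½(4.53)(0.362)² = 0.2968 kg·m².
Taking A's sense as positive: L = (1.395)(9.75) = 13.60 kg·m²·rad/s.
Combined I = 1.395 + 0.2968 = 1.692 kg·m².
ω_f = L / I = 13.60 / 1.692 = 8.040 rad/s.

|ω_f| ≈ 8.04 rad/s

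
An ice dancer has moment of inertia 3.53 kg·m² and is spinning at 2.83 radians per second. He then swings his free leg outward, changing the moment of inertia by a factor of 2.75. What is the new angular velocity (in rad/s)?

ω₂ ≈ 1.03 rad/s

With no external torque about the axis, L is conserved: I₁ω₁ = I₂ω₂.
I₂ = 2.75 × 3.53 = 9.707 kg·m².
ω₂ = I₁ω₁ / I₂ = (3.530)(2.83 rad/s) / (9.707) = 1.029 rad/s.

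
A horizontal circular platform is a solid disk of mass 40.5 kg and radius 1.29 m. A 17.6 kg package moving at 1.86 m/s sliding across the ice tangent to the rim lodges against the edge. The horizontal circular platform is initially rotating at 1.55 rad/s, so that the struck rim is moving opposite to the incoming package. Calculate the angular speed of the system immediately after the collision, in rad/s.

|ω_f| ≈ 0.159 rad/s

The axle reaction passes through the central axle and exerts no torque about it; angular momentum about the central axle is conserved through the impact.
I_p = ½(40.5)(1.29)² = 33.70 kg·m². Taking the sense of the package's angular momentum as positive, L_{package} = m v R = (17.6)(1.86)(1.29) = 42.23 kg·m²/s.
L_i = −I_p ω_p + m v R = −(33.70)(1.55) + 42.23 = -10.00 kg·m²/s.
After sticking, I_f = I_p + m R² = 33.70 + (17.6)(1.29)² = 62.99 kg·m².
ω_f = L_i / I_f = -10.00 / 62.99 = -0.1588 rad/s.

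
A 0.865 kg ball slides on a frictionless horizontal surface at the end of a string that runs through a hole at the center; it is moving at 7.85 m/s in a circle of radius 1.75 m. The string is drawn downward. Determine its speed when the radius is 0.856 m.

v₂ ≈ 16.0 m/s

The only horizontal force on the mass is along the cord (radial), so it exerts no torque about the hole and angular momentum m v r is conserved.
v₂ = v₁ r₁ / r₂ = (7.85)(1.75) / (0.856) = 16.05 m/s.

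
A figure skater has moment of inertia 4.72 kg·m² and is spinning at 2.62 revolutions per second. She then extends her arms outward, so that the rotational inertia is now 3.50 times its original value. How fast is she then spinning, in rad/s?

No external torque acts about the spin axis, so angular momentum is conserved.
I₂ = 3.50 × 4.72 = 16.52 kg·m².
ω₂ = I₁ω₁ / I₂ = (4.720)(2.62 rev/s) / (16.52) = 0.7486 rev/s = 4.703 rad/s.

ω₂ ≈ 4.70 rad/s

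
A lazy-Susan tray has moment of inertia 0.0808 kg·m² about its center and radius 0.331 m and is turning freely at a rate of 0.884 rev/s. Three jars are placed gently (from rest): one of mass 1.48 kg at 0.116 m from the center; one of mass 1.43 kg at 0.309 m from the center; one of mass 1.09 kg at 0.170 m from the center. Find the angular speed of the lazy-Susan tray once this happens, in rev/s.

No external torque acts about the center; L_before = L_after.
Added inertia Σmr² = (1.48)(0.116)² + (1.43)(0.309)² + (1.09)(0.170)² = 0.1880 kg·m²; I_f = 0.08080 + 0.1880 = 0.2688 kg·m².
ω_f = I_p ω_i / I_f = (0.08080)(0.884) / 0.2688 = 0.2658 rev/s.

ω_f ≈ 0.266 rev/s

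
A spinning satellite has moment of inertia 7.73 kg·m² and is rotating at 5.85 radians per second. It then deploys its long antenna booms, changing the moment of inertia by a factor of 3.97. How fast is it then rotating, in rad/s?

Angular momentum about the spin axis is conserved since the torque about it is zero.
I₂ = 3.97 × 7.73 = 30.69 kg·m².
ω₂ = I₁ω₁ / I₂ = (7.730)(5.85 rad/s) / (30.69) = 1.474 rad/s.

ω₂ ≈ 1.47 rad/s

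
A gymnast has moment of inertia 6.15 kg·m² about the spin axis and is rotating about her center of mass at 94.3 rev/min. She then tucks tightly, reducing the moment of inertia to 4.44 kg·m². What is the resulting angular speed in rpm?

Angular momentum about the spin axis is conserved since the torque about it is zero.
ω₂ = I₁ω₁ / I₂ = (6.150)(94.3 rpm) / (4.440) = 130.6 rpm.

ω₂ ≈ 131 rpm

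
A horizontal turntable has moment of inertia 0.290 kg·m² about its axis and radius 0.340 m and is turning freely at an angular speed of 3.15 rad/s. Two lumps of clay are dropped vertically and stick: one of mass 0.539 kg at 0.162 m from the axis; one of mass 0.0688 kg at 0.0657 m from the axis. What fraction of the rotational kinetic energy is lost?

The added mass arrives with no angular momentum about the axis, and any external torque about the axis is negligible, so the system's angular momentum is conserved.
Added inertia Σmr² = (0.539)(0.162)² + (0.0688)(0.0657)² = 0.01444 kg·m²; I_f = 0.2900 + 0.01444 = 0.3044 kg·m².
ω_f = I_p ω_i / I_f = (0.2900)(3.15) / 0.3044 = 3.001 rad/s.
KE_i = ½(0.2900)(3.150 rad/s)² = 1.439 J; KE_f = ½(0.3044)(3.001)² = 1.371 J.
Fraction lost = 0.04744.

fraction ≈ 0.0474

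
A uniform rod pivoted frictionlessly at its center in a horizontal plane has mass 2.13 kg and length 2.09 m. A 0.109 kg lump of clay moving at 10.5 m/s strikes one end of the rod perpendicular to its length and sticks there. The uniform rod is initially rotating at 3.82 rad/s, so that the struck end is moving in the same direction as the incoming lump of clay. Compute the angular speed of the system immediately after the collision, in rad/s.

|ω_f| ≈ 4.65 rad/s

The axle reaction passes through the pivot and exerts no torque about it; angular momentum about the pivot is conserved through the impact.
I_p = (1/12)(2.13)(2.09)² = 0.7753 kg·m². Taking the sense of the lump of clay's angular momentum as positive, L_{lump} = m v R = (0.109)(10.5)(2.09/2) = 1.196 kg·m²/s.
L_i = +I_p ω_p + m v R = +(0.7753)(3.82) + 1.196 = 4.158 kg·m²/s.
After sticking, I_f = I_p + m R² = 0.7753 + (0.109)(2.09/2)² = 0.8944 kg·m².
ω_f = L_i / I_f = 4.158 / 0.8944 = 4.649 rad/s.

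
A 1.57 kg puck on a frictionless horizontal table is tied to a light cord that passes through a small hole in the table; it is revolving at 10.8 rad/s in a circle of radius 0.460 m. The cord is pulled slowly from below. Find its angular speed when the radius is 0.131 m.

ω₂ ≈ 133 rad/s

The constraining force is radial, so m r² ω about the center is conserved.
ω₂ = ω₁ (r₁/r₂)² = (10.8)(0.460/0.131)² = 133.2 rad/s.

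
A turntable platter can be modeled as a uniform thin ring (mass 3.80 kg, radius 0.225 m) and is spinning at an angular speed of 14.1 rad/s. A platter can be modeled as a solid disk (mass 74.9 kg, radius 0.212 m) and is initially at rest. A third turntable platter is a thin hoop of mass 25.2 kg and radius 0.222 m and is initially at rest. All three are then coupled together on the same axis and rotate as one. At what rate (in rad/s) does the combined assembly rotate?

|ω_f| ≈ 0.870 rad/s

No external torque acts about the common axis, so total angular momentum is conserved.
Moments of inertia: I_A = (3.80)(0.225)² = 0.1924 kg·m²; I_B = ½(74.9)(0.212)² = 1.683 kg·m²; I_C = (25.2)(0.222)² = 1.242 kg·m².
Taking A's sense as positive: L = (0.1924)(14.1) = 2.712 kg·m²·rad/s.
Combined I = 0.1924 + 1.683 + 1.242 = 3.117 kg·m².
ω_f = L / I = 2.712 / 3.117 = 0.8701 rad/s.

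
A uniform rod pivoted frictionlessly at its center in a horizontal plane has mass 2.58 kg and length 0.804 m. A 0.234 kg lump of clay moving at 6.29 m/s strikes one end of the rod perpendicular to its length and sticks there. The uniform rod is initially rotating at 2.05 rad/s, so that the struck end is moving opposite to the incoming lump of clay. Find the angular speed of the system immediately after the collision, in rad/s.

About the pivot the impulsive forces during the collision are internal, so angular momentum about that axis is conserved.
I_p = (1/12)(2.58)(0.804)² = 0.1390 kg·m². Taking the sense of the lump of clay's angular momentum as positive, L_{lump} = m v R = (0.234)(6.29)(0.804/2) = 0.5917 kg·m²/s.
L_i = −I_p ω_p + m v R = −(0.1390)(2.05) + 0.5917 = 0.3068 kg·m²/s.
After sticking, I_f = I_p + m R² = 0.1390 + (0.234)(0.804/2)² = 0.1768 kg·m².
ω_f = L_i / I_f = 0.3068 / 0.1768 = 1.735 rad/s.

|ω_f| ≈ 1.74 rad/s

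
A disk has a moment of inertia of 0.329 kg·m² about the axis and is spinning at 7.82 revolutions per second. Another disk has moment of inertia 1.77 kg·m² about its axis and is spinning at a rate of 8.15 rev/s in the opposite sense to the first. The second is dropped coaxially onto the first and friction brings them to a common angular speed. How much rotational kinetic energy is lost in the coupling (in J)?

ΔKE lost ≈ 1400 J

No external torque acts about the common axis, so total angular momentum is conserved.
Taking A's sense as positive: L = (0.3290)(7.82) − (1.770)(8.15) = -11.85 kg·m²·rev/s.
Combined I = 0.3290 + 1.770 = 2.099 kg·m².
ω_f = L / I = -11.85 / 2.099 = -5.647 rev/s.
KE_i = ½ΣIω² = 2718 J; KE_f = ½(2.099)(35.48)² = 1321 J.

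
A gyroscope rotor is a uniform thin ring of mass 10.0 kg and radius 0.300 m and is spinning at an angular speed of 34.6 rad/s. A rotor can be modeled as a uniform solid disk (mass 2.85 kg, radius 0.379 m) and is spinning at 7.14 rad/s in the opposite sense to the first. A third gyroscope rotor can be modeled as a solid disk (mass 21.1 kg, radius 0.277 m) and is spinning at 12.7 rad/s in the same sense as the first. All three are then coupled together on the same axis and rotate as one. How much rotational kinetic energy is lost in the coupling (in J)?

The coupling torques are internal; angular momentum about the shared axis is conserved.
Moments of inertia: I_A = (10.0)(0.300)² = 0.9000 kg·m²; I_B = ½(2.85)(0.379)² = 0.2047 kg·m²; I_C = ½(21.1)(0.277)² = 0.8095 kg·m².
Taking A's sense as positive: L = (0.9000)(34.6) − (0.2047)(7.14) + (0.8095)(12.7) = 39.96 kg·m²·rad/s.
Combined I = 0.9000 + 0.2047 + 0.8095 = 1.914 kg·m².
ω_f = L / I = 39.96 / 1.914 = 20.88 rad/s.
KE_i = ½ΣIω² = 609.2 J; KE_f = ½(1.914)(20.88)² = 417.1 J.

ΔKE lost ≈ 192 J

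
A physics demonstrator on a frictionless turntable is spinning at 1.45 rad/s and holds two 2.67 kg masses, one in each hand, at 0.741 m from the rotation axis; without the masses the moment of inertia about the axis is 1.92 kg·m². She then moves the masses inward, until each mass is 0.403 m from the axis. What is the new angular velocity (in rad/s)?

ω₂ ≈ 2.52 rad/s

No external torque acts about the spin axis, so angular momentum is conserved.
I₁ = 1.92 + 2(2.67)(0.741)² = 4.852 kg·m²; I₂ = 1.92 + 2(2.67)(0.403)² = 2.787 kg·m².
ω₂ = I₁ω₁ / I₂ = (4.852)(1.45 rad/s) / (2.787) = 2.524 rad/s.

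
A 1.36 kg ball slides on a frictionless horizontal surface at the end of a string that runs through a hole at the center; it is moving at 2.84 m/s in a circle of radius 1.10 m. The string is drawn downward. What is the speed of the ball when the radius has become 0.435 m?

v₂ ≈ 7.18 m/s

The only horizontal force on the mass is along the cord (radial), so it exerts no torque about the hole and angular momentum m v r is conserved.
v₂ = v₁ r₁ / r₂ = (2.84)(1.10) / (0.435) = 7.182 m/s.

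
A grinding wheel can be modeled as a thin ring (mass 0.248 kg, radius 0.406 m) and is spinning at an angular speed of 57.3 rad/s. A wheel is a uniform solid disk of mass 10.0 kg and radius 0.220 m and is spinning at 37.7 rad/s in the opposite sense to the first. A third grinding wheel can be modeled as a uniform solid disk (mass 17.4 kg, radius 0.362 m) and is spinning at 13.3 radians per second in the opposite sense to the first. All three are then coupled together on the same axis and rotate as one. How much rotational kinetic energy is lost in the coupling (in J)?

ΔKE lost ≈ 171 J

The coupling torques are internal; angular momentum about the shared axis is conserved.
Moments of inertia: I_A = (0.248)(0.406)² = 0.04088 kg·m²; I_B = ½(10.0)(0.220)² = 0.2420 kg·m²; I_C = ½(17.4)(0.362)² = 1.140 kg·m².
Taking A's sense as positive: L = (0.04088)(57.3) − (0.2420)(37.7) − (1.140)(13.3) = -21.94 kg·m²·rad/s.
Combined I = 0.04088 + 0.2420 + 1.140 = 1.423 kg·m².
ω_f = L / I = -21.94 / 1.423 = -15.42 rad/s.
KE_i = ½ΣIω² = 339.9 J; KE_f = ½(1.423)(15.42)² = 169.2 J.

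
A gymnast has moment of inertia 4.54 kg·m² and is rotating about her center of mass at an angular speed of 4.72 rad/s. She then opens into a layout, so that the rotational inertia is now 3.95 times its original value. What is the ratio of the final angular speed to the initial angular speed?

With no external torque about the axis, L is conserved: I₁ω₁ = I₂ω₂.
I₂ = 3.95 × 4.54 = 17.93 kg·m².
ω₂/ω₁ = I₁/I₂ = 4.540 / 17.93 = 0.2532.

ω₂/ω₁ ≈ 0.253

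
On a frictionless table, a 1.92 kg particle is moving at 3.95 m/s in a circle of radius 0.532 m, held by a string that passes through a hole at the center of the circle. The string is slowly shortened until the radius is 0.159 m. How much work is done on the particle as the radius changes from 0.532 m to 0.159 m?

W ≈ 153 J

The only horizontal force on the mass is along the cord (radial), so it exerts no torque about the hole and angular momentum m v r is conserved.
v₂ = v₁ r₁ / r₂ = (3.95)(0.532) / (0.159) = 13.22 m/s.
W = ΔKE = ½m(v₂² − v₁²) = 152.7 J.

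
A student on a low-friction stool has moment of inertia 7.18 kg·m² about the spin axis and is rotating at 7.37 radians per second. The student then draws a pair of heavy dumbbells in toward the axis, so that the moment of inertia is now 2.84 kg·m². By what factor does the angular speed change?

ω₂/ω₁ ≈ 2.53

With no external torque about the axis, L is conserved: I₁ω₁ = I₂ω₂.
ω₂/ω₁ = I₁/I₂ = 7.180 / 2.840 = 2.528.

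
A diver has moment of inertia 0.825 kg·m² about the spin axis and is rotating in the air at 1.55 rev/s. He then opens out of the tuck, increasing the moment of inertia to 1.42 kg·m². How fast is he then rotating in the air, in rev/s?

ω₂ ≈ 0.901 rev/s

Angular momentum about the spin axis is conserved since the torque about it is zero.
ω₂ = I₁ω₁ / I₂ = (0.8250)(1.55 rev/s) / (1.420) = 0.9005 rev/s.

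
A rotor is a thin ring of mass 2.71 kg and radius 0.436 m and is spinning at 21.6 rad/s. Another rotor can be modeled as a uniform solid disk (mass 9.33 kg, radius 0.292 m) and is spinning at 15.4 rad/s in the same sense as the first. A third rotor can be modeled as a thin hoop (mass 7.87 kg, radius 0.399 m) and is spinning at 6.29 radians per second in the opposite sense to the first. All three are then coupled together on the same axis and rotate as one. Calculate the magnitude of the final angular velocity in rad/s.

|ω_f| ≈ 4.33 rad/s

The coupling torques are internal; angular momentum about the shared axis is conserved.
Moments of inertia: I_A = (2.71)(0.436)² = 0.5152 kg·m²; I_B = ½(9.33)(0.292)² = 0.3978 kg·m²; I_C = (7.87)(0.399)² = 1.253 kg·m².
Taking A's sense as positive: L = (0.5152)(21.6) + (0.3978)(15.4) − (1.253)(6.29) = 9.372 kg·m²·rad/s.
Combined I = 0.5152 + 0.3978 + 1.253 = 2.166 kg·m².
ω_f = L / I = 9.372 / 2.166 = 4.327 rad/s.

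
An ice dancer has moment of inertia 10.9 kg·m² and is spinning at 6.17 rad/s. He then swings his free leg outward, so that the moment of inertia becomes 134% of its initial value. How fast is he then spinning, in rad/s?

With no external torque about the axis, L is conserved: I₁ω₁ = I₂ω₂.
I₂ = 1.34 × 10.9 = 14.61 kg·m².
ω₂ = I₁ω₁ / I₂ = (10.90)(6.17 rad/s) / (14.61) = 4.604 rad/s.

ω₂ ≈ 4.60 rad/s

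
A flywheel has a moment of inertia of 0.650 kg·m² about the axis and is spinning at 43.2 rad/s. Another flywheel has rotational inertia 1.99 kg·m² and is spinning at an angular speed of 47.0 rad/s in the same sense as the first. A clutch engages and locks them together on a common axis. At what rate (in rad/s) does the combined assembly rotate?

No external torque acts about the common axis, so total angular momentum is conserved.
Taking A's sense as positive: L = (0.6500)(43.2) + (1.990)(47.0) = 121.6 kg·m²·rad/s.
Combined I = 0.6500 + 1.990 = 2.640 kg·m².
ω_f = L / I = 121.6 / 2.640 = 46.06 rad/s.

|ω_f| ≈ 46.1 rad/s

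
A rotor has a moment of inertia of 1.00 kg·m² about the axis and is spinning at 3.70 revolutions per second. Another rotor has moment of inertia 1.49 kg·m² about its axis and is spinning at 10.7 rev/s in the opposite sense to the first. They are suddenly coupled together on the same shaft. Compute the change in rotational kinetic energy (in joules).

ΔKE ≈ -2450 J

No external torque acts about the common axis, so total angular momentum is conserved.
Taking A's sense as positive: L = (1.000)(3.70) − (1.490)(10.7) = -12.24 kg·m²·rev/s.
Combined I = 1.000 + 1.490 = 2.490 kg·m².
ω_f = L / I = -12.24 / 2.490 = -4.917 rev/s.
KE_i = ½ΣIω² = 3638 J; KE_f = ½(2.490)(30.89)² = 1188 J.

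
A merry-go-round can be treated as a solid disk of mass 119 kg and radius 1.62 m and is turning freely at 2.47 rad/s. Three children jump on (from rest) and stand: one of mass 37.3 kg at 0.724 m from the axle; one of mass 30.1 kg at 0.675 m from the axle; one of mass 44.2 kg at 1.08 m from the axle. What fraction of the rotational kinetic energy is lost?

fraction ≈ 0.352

No external torque acts about the axle; L_before = L_after.
I_p = ½(119)(1.62)² = 156.2 kg·m².
Added inertia Σmr² = (37.3)(0.724)² + (30.1)(0.675)² + (44.2)(1.08)² = 84.82 kg·m²; I_f = 156.2 + 84.82 = 241.0 kg·m².
ω_f = I_p ω_i / I_f = (156.2)(2.47) / 241.0 = 1.601 rad/s.
KE_i = ½(156.2)(2.470 rad/s)² = 476.3 J; KE_f = ½(241.0)(1.601)² = 308.7 J.
Fraction lost = 0.3520.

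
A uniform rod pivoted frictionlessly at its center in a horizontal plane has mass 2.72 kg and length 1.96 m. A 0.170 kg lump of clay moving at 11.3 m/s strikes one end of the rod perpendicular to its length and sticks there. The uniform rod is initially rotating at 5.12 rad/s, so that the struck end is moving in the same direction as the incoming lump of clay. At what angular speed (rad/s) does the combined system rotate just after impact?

|ω_f| ≈ 6.13 rad/s

About the pivot the impulsive forces during the collision are internal, so angular momentum about that axis is conserved.
I_p = (1/12)(2.72)(1.96)² = 0.8708 kg·m². Taking the sense of the lump of clay's angular momentum as positive, L_{lump} = m v R = (0.170)(11.3)(1.96/2) = 1.883 kg·m²/s.
L_i = +I_p ω_p + m v R = +(0.8708)(5.12) + 1.883 = 6.341 kg·m²/s.
After sticking, I_f = I_p + m R² = 0.8708 + (0.170)(1.96/2)² = 1.034 kg·m².
ω_f = L_i / I_f = 6.341 / 1.034 = 6.132 rad/s.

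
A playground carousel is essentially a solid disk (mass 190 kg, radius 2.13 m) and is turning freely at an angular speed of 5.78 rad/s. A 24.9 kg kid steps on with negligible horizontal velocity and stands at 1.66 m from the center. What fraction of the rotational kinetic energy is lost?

fraction ≈ 0.137

The added mass arrives with no angular momentum about the center, and any external torque about the center is negligible, so the system's angular momentum is conserved.
I_p = ½(190)(2.13)² = 431.0 kg·m².
Added inertia Σmr² = (24.9)(1.66)² = 68.61 kg·m²; I_f = 431.0 + 68.61 = 499.6 kg·m².
ω_f = I_p ω_i / I_f = (431.0)(5.78) / 499.6 = 4.986 rad/s.
KE_i = ½(431.0)(5.780 rad/s)² = 7200 J; KE_f = ½(499.6)(4.986)² = 6211 J.
Fraction lost = 0.1373.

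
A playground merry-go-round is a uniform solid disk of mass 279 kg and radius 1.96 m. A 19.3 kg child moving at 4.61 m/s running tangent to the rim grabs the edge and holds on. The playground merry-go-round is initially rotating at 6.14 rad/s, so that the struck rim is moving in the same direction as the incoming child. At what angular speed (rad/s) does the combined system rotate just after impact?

|ω_f| ≈ 5.68 rad/s

The axle reaction passes through the axle and exerts no torque about it; angular momentum about the axle is conserved through the impact.
I_p = ½(279)(1.96)² = 535.9 kg·m². Taking the sense of the child's angular momentum as positive, L_{child} = m v R = (19.3)(4.61)(1.96) = 174.4 kg·m²/s.
L_i = +I_p ω_p + m v R = +(535.9)(6.14) + 174.4 = 3465 kg·m²/s.
After sticking, I_f = I_p + m R² = 535.9 + (19.3)(1.96)² = 610.0 kg·m².
ω_f = L_i / I_f = 3465 / 610.0 = 5.680 rad/s.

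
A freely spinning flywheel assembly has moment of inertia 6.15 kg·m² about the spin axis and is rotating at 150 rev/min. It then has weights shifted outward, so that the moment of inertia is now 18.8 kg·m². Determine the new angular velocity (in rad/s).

ω₂ ≈ 5.14 rad/s

With no external torque about the axis, L is conserved: I₁ω₁ = I₂ω₂.
ω₂ = I₁ω₁ / I₂ = (6.150)(150 rpm) / (18.80) = 49.07 rpm = 5.139 rad/s.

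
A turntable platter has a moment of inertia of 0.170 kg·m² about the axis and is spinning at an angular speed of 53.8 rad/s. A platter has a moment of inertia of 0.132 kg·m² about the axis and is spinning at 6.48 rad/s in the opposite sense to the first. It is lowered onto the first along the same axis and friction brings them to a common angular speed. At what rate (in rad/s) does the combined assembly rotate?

|ω_f| ≈ 27.5 rad/s

No external torque acts about the common axis, so total angular momentum is conserved.
Taking A's sense as positive: L = (0.1700)(53.8) − (0.1320)(6.48) = 8.291 kg·m²·rad/s.
Combined I = 0.1700 + 0.1320 = 0.3020 kg·m².
ω_f = L / I = 8.291 / 0.3020 = 27.45 rad/s.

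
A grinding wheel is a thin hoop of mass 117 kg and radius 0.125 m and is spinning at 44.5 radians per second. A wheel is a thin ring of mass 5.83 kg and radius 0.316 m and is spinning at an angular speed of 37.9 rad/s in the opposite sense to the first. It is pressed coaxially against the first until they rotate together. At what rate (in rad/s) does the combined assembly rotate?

|ω_f| ≈ 24.6 rad/s

The coupling torques are internal; angular momentum about the shared axis is conserved.
Moments of inertia: I_A = (117)(0.125)² = 1.828 kg·m²; I_B = (5.83)(0.316)² = 0.5822 kg·m².
Taking A's sense as positive: L = (1.828)(44.5) − (0.5822)(37.9) = 59.29 kg·m²·rad/s.
Combined I = 1.828 + 0.5822 = 2.410 kg·m².
ω_f = L / I = 59.29 / 2.410 = 24.60 rad/s.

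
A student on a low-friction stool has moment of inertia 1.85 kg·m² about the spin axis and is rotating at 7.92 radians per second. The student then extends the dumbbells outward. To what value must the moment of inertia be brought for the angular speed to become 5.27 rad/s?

I₂ ≈ 2.78 kg·m²

With no external torque about the axis, L is conserved: I₁ω₁ = I₂ω₂.
I₂ = I₁ω₁ / ω₂ = (1.85)(7.92) / (5.27) = 2.780 kg·m².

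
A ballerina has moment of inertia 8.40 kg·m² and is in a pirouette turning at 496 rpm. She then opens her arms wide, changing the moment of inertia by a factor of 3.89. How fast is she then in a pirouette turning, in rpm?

Angular momentum about the spin axis is conserved since the torque about it is zero.
I₂ = 3.89 × 8.40 = 32.68 kg·m².
ω₂ = I₁ω₁ / I₂ = (8.400)(496 rpm) / (32.68) = 127.5 rpm.

ω₂ ≈ 128 rpm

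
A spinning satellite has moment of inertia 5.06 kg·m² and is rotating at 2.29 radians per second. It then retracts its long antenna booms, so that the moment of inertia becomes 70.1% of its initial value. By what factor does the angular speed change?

Angular momentum about the spin axis is conserved since the torque about it is zero.
I₂ = 0.701 × 5.06 = 3.547 kg·m².
ω₂/ω₁ = I₁/I₂ = 5.060 / 3.547 = 1.427.

ω₂/ω₁ ≈ 1.43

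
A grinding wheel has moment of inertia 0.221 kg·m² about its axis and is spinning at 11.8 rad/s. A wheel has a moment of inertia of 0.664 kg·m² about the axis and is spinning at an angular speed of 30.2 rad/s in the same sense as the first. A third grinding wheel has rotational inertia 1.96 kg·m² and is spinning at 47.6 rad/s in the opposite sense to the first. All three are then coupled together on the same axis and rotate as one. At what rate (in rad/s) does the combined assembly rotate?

|ω_f| ≈ 24.8 rad/s

No external torque acts about the common axis, so total angular momentum is conserved.
Taking A's sense as positive: L = (0.2210)(11.8) + (0.6640)(30.2) − (1.960)(47.6) = -70.64 kg·m²·rad/s.
Combined I = 0.2210 + 0.6640 + 1.960 = 2.845 kg·m².
ω_f = L / I = -70.64 / 2.845 = -24.83 rad/s.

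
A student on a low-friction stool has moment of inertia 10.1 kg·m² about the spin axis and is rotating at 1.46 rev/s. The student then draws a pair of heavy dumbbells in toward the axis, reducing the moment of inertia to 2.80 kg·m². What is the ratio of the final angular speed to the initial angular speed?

No external torque acts about the spin axis, so angular momentum is conserved.
ω₂/ω₁ = I₁/I₂ = 10.10 / 2.800 = 3.607.

ω₂/ω₁ ≈ 3.61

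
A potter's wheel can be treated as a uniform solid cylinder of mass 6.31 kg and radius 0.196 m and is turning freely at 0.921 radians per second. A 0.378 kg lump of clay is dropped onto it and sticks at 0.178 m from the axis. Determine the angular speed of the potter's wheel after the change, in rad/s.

The added mass arrives with no angular momentum about the axis, and any external torque about the axis is negligible, so the system's angular momentum is conserved.
I_p = ½(6.31)(0.196)² = 0.1212 kg·m².
Added inertia Σmr² = (0.378)(0.178)² = 0.01198 kg·m²; I_f = 0.1212 + 0.01198 = 0.1332 kg·m².
ω_f = I_p ω_i / I_f = (0.1212)(0.921) / 0.1332 = 0.8382 rad/s.

ω_f ≈ 0.838 rad/s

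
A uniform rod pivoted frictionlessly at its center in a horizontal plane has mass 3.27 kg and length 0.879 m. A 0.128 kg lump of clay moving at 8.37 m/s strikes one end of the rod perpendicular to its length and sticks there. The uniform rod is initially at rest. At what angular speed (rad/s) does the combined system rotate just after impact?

|ω_f| ≈ 2.00 rad/s

About the pivot the impulsive forces during the collision are internal, so angular momentum about that axis is conserved.
I_p = (1/12)(3.27)(0.879)² = 0.2105 kg·m². Taking the sense of the lump of clay's angular momentum as positive, L_{lump} = m v R = (0.128)(8.37)(0.879/2) = 0.4709 kg·m²/s.
L_i = 0 + 0.4709 = 0.4709 kg·m²/s.
After sticking, I_f = I_p + m R² = 0.2105 + (0.128)(0.879/2)² = 0.2353 kg·m².
ω_f = L_i / I_f = 0.4709 / 0.2353 = 2.001 rad/s.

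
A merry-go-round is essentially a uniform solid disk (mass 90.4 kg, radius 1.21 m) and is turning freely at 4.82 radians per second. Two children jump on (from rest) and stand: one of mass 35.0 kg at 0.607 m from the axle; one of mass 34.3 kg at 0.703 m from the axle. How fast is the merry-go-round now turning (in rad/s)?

No external torque acts about the axle; L_before = L_after.
I_p = ½(90.4)(1.21)² = 66.18 kg·m².
Added inertia Σmr² = (35.0)(0.607)² + (34.3)(0.703)² = 29.85 kg·m²; I_f = 66.18 + 29.85 = 96.02 kg·m².
ω_f = I_p ω_i / I_f = (66.18)(4.82) / 96.02 = 3.322 rad/s.

ω_f ≈ 3.32 rad/s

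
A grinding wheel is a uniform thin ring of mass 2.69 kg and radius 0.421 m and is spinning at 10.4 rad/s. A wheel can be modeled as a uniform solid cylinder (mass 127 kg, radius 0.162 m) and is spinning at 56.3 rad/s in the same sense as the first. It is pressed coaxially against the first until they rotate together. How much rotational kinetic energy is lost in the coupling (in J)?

No external torque acts about the common axis, so total angular momentum is conserved.
Moments of inertia: I_A = (2.69)(0.421)² = 0.4768 kg·m²; I_B = ½(127)(0.162)² = 1.666 kg·m².
Taking A's sense as positive: L = (0.4768)(10.4) + (1.666)(56.3) = 98.78 kg·m²·rad/s.
Combined I = 0.4768 + 1.666 = 2.143 kg·m².
ω_f = L / I = 98.78 / 2.143 = 46.09 rad/s.
KE_i = ½ΣIω² = 2667 J; KE_f = ½(2.143)(46.09)² = 2276 J.

ΔKE lost ≈ 391 J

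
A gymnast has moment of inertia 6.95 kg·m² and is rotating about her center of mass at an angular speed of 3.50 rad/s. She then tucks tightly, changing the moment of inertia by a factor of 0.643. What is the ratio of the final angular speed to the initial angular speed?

Angular momentum about the spin axis is conserved since the torque about it is zero.
I₂ = 0.643 × 6.95 = 4.469 kg·m².
ω₂/ω₁ = I₁/I₂ = 6.950 / 4.469 = 1.555.

ω₂/ω₁ ≈ 1.56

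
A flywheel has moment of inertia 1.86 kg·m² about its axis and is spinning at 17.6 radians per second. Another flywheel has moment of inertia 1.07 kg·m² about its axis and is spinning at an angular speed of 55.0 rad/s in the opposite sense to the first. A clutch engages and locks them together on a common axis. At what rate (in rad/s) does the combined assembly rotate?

|ω_f| ≈ 8.91 rad/s

The coupling torques are internal; angular momentum about the shared axis is conserved.
Taking A's sense as positive: L = (1.860)(17.6) − (1.070)(55.0) = -26.11 kg·m²·rad/s.
Combined I = 1.860 + 1.070 = 2.930 kg·m².
ω_f = L / I = -26.11 / 2.930 = -8.913 rad/s.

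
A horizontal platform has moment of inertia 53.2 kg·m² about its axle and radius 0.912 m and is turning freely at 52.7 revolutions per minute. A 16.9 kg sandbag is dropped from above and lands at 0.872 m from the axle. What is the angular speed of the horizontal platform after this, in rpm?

No external torque acts about the axle; L_before = L_after.
Added inertia Σmr² = (16.9)(0.872)² = 12.85 kg·m²; I_f = 53.20 + 12.85 = 66.05 kg·m².
ω_f = I_p ω_i / I_f = (53.20)(52.7) / 66.05 = 42.45 rpm.

ω_f ≈ 42.4 rpm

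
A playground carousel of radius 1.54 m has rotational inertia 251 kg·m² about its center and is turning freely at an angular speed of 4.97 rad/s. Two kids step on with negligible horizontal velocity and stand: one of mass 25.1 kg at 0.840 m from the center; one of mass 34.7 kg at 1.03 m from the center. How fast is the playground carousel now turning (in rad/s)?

No external torque acts about the center; L_before = L_after.
Added inertia Σmr² = (25.1)(0.840)² + (34.7)(1.03)² = 54.52 kg·m²; I_f = 251.0 + 54.52 = 305.5 kg·m².
ω_f = I_p ω_i / I_f = (251.0)(4.97) / 305.5 = 4.083 rad/s.

ω_f ≈ 4.08 rad/s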